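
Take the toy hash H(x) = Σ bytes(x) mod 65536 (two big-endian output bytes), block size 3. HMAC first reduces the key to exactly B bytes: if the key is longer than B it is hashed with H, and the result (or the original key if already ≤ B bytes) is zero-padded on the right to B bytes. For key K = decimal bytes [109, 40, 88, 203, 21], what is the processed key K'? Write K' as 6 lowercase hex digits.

|K| = 5 > B = 3, so first hash the key.
H(K): sum = 109+40+88+203+21 = 461 → 01 cd.
Zero-pad H(K) = 01 cd to 3 bytes: K' = 01 cd 00.

01cd00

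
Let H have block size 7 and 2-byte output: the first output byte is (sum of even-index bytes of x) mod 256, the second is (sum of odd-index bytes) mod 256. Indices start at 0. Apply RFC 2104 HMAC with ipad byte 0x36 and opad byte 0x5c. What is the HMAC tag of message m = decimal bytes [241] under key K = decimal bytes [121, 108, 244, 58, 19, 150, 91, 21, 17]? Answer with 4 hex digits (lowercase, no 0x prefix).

8841

Key decimal bytes [121, 108, 244, 58, 19, 150, 91, 21, 17] = 79 6c f4 3a 13 96 5b 15 11 is 9 bytes > B = 7, so hash it first: H(key) = ec 51, then zero-pad to 7 bytes: K' = ec 51 00 00 00 00 00.
K' ⊕ ipad = da 67 36 36 36 36 36.  K' ⊕ opad = b0 0d 5c 5c 5c 5c 5c.
Inner input = (K'⊕ipad) ∥ m = da 67 36 36 36 36 36 ∥ f1.
Inner hash: even-index sum = 380 mod 256 = 124; odd-index sum = 452 mod 256 = 196 → 7c c4.
Outer input = (K'⊕opad) ∥ inner = b0 0d 5c 5c 5c 5c 5c ∥ 7c c4.
Outer hash (tag): even-index sum = 648 mod 256 = 136; odd-index sum = 321 mod 256 = 65 → 88 41.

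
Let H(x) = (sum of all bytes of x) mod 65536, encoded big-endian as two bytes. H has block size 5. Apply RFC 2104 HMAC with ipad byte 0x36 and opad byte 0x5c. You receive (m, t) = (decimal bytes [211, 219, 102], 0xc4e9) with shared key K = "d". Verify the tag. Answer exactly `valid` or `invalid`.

Key "d" = 64 is 1 byte ≤ B = 5; zero-pad to 5 bytes: K' = 64 00 00 00 00.
K' ⊕ ipad = 52 36 36 36 36; K' ⊕ opad = 38 5c 5c 5c 5c.
Inner hash: sum = 82+54+54+54+54+211+219+102 = 830 → 03 3e.
Outer hash (recomputed tag): sum = 56+92+92+92+92+3+62 = 489 → 01 e9.
Recomputed tag = 01e9; claimed = c4e9 → mismatch.

invalid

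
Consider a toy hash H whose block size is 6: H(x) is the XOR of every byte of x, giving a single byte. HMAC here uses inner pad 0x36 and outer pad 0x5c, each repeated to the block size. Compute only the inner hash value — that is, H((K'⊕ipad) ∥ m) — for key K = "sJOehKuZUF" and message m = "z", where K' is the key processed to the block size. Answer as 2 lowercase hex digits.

76

Key "sJOehKuZUF" = 73 4a 4f 65 68 4b 75 5a 55 46 is 10 bytes > B = 6, so hash it first: H(key) = 0c, then zero-pad to 6 bytes: K' = 0c 00 00 00 00 00.
K' ⊕ ipad = 3a 36 36 36 36 36.
Inner input = 3a 36 36 36 36 36 ∥ 7a.
Inner hash: XOR 3a⊕36⊕36⊕36⊕36⊕36⊕7a = 76.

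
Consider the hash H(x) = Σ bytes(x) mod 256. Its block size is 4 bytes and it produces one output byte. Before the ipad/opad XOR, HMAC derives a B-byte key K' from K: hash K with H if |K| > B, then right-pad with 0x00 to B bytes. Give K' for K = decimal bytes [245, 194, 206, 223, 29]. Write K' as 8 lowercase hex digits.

81000000

|K| = 5 > B = 4, so first hash the key.
H(K): sum = 245+194+206+223+29 = 897; mod 256 = 129 → 81.
Zero-pad H(K) = 81 to 4 bytes: K' = 81 00 00 00.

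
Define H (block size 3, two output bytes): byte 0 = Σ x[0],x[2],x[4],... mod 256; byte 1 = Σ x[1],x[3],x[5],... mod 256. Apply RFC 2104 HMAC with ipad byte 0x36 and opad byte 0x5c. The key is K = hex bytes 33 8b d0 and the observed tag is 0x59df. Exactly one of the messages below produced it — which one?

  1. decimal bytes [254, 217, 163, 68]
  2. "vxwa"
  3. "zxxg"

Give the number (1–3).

Key hex bytes 33 8b d0 is exactly B = 3 bytes: K' = 33 8b d0.
K' ⊕ ipad = 05 bd e6; K' ⊕ opad = 6f d7 8c.
m1: inner = H(05 bd e6 fe d9 a3 44) = 08 5e; tag = H(6f d7 8c 08 5e) = 59df ← matches
m2: inner = H(05 bd e6 76 78 77 61) = c4 aa; tag = H(6f d7 8c c4 aa) = a59b
m3: inner = H(05 bd e6 7a 78 78 67) = ca af; tag = H(6f d7 8c ca af) = aaa1

1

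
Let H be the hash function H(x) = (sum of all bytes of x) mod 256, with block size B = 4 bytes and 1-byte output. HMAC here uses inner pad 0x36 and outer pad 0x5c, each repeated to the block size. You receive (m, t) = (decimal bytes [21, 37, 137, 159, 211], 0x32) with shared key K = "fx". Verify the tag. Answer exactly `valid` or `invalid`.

invalid

Key "fx" = 66 78 is 2 bytes ≤ B = 4; zero-pad to 4 bytes: K' = 66 78 00 00.
K' ⊕ ipad = 50 4e 36 36; K' ⊕ opad = 3a 24 5c 5c.
Inner hash: sum = 80+78+54+54+21+37+137+159+211 = 831; mod 256 = 63 → 3f.
Outer hash (recomputed tag): sum = 58+36+92+92+63 = 341; mod 256 = 85 → 55.
Recomputed tag = 55; claimed = 32 → mismatch.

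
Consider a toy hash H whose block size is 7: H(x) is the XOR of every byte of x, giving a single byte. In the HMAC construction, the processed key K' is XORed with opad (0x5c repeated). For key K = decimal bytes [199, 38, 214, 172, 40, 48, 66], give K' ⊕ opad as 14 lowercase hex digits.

Key decimal bytes [199, 38, 214, 172, 40, 48, 66] = c7 26 d6 ac 28 30 42 is exactly B = 7 bytes: K' = c7 26 d6 ac 28 30 42.
XOR each byte with 0x5c: c7⊕5c=9b, 26⊕5c=7a, d6⊕5c=8a, ac⊕5c=f0, 28⊕5c=74, 30⊕5c=6c, 42⊕5c=1e.

9b7a8af0746c1e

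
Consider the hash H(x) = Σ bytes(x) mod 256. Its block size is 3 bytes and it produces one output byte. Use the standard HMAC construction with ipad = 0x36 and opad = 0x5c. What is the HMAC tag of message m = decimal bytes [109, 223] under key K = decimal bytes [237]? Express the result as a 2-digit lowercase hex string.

Key decimal bytes [237] = ed is 1 byte ≤ B = 3; zero-pad to 3 bytes: K' = ed 00 00.
K' ⊕ ipad = db 36 36.  K' ⊕ opad = b1 5c 5c.
Inner input = (K'⊕ipad) ∥ m = db 36 36 ∥ 6d df.
Inner hash: sum = 219+54+54+109+223 = 659; mod 256 = 147 → 93.
Outer input = (K'⊕opad) ∥ inner = b1 5c 5c ∥ 93.
Outer hash (tag): sum = 177+92+92+147 = 508; mod 256 = 252 → fc.

fc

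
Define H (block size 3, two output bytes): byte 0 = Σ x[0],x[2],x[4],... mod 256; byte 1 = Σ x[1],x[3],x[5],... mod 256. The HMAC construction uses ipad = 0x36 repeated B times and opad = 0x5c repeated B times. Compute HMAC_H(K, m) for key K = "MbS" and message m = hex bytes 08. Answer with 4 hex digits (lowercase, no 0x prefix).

7c1e

Key "MbS" = 4d 62 53 is exactly B = 3 bytes: K' = 4d 62 53.
K' ⊕ ipad = 7b 54 65.  K' ⊕ opad = 11 3e 0f.
Inner input = (K'⊕ipad) ∥ m = 7b 54 65 ∥ 08.
Inner hash: even-index sum = 224 mod 256 = 224; odd-index sum = 92 mod 256 = 92 → e0 5c.
Outer input = (K'⊕opad) ∥ inner = 11 3e 0f ∥ e0 5c.
Outer hash (tag): even-index sum = 124 mod 256 = 124; odd-index sum = 286 mod 256 = 30 → 7c 1e.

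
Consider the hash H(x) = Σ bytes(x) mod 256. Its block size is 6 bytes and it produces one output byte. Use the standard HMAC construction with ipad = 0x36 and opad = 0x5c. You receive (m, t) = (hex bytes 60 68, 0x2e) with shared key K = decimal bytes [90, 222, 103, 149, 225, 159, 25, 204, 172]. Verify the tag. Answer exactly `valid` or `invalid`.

valid

Key decimal bytes [90, 222, 103, 149, 225, 159, 25, 204, 172] = 5a de 67 95 e1 9f 19 cc ac is 9 bytes > B = 6, so hash it first: H(key) = 45, then zero-pad to 6 bytes: K' = 45 00 00 00 00 00.
K' ⊕ ipad = 73 36 36 36 36 36; K' ⊕ opad = 19 5c 5c 5c 5c 5c.
Inner hash: sum = 115+54+54+54+54+54+96+104 = 585; mod 256 = 73 → 49.
Outer hash (recomputed tag): sum = 25+92+92+92+92+92+73 = 558; mod 256 = 46 → 2e.
Recomputed tag = 2e; claimed = 2e → match.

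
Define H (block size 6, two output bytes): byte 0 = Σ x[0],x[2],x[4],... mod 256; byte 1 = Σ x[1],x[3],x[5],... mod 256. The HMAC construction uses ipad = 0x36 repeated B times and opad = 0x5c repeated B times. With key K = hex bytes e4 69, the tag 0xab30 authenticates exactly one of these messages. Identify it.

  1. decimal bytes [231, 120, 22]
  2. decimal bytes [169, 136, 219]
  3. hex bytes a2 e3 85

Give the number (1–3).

Key hex bytes e4 69 is 2 bytes ≤ B = 6; zero-pad to 6 bytes: K' = e4 69 00 00 00 00.
K' ⊕ ipad = d2 5f 36 36 36 36; K' ⊕ opad = b8 35 5c 5c 5c 5c.
m1: inner = H(d2 5f 36 36 36 36 e7 78 16) = 3b 43; tag = H(b8 35 5c 5c 5c 5c 3b 43) = ab30 ← matches
m2: inner = H(d2 5f 36 36 36 36 a9 88 db) = c2 53; tag = H(b8 35 5c 5c 5c 5c c2 53) = 3240
m3: inner = H(d2 5f 36 36 36 36 a2 e3 85) = 65 ae; tag = H(b8 35 5c 5c 5c 5c 65 ae) = d59b

1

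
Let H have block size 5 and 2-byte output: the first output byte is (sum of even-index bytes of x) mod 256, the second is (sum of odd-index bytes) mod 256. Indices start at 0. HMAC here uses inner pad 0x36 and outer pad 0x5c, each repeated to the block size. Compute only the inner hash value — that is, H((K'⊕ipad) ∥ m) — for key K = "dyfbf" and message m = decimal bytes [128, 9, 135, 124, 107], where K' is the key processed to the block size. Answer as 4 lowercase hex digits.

Key "dyfbf" = 64 79 66 62 66 is exactly B = 5 bytes: K' = 64 79 66 62 66.
K' ⊕ ipad = 52 4f 50 54 50.
Inner input = 52 4f 50 54 50 ∥ 80 09 87 7c 6b.
Inner hash: even-index sum = 375 mod 256 = 119; odd-index sum = 533 mod 256 = 21 → 77 15.

7715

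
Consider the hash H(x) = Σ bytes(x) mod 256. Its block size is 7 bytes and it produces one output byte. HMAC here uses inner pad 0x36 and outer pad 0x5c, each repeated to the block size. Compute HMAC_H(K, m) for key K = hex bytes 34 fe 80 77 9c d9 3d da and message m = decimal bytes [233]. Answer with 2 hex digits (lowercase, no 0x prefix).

c1

Key hex bytes 34 fe 80 77 9c d9 3d da is 8 bytes > B = 7, so hash it first: H(key) = b5, then zero-pad to 7 bytes: K' = b5 00 00 00 00 00 00.
K' ⊕ ipad = 83 36 36 36 36 36 36.  K' ⊕ opad = e9 5c 5c 5c 5c 5c 5c.
Inner input = (K'⊕ipad) ∥ m = 83 36 36 36 36 36 36 ∥ e9.
Inner hash: sum = 131+54+54+54+54+54+54+233 = 688; mod 256 = 176 → b0.
Outer input = (K'⊕opad) ∥ inner = e9 5c 5c 5c 5c 5c 5c ∥ b0.
Outer hash (tag): sum = 233+92+92+92+92+92+92+176 = 961; mod 256 = 193 → c1.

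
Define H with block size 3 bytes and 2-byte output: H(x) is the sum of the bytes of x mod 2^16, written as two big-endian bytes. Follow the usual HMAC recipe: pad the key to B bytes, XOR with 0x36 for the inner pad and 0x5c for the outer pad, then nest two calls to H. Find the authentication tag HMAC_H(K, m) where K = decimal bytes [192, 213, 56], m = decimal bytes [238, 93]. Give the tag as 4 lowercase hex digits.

01be

Key decimal bytes [192, 213, 56] = c0 d5 38 is exactly B = 3 bytes: K' = c0 d5 38.
K' ⊕ ipad = f6 e3 0e.  K' ⊕ opad = 9c 89 64.
Inner input = (K'⊕ipad) ∥ m = f6 e3 0e ∥ ee 5d.
Inner hash: sum = 246+227+14+238+93 = 818 → 03 32.
Outer input = (K'⊕opad) ∥ inner = 9c 89 64 ∥ 03 32.
Outer hash (tag): sum = 156+137+100+3+50 = 446 → 01 be.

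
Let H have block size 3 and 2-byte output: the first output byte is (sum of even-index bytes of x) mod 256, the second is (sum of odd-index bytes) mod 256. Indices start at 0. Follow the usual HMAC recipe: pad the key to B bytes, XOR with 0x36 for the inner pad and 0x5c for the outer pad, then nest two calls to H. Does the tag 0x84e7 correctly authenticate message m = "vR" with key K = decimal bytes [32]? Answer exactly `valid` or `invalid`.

invalid

Key decimal bytes [32] = 20 is 1 byte ≤ B = 3; zero-pad to 3 bytes: K' = 20 00 00.
K' ⊕ ipad = 16 36 36; K' ⊕ opad = 7c 5c 5c.
Inner hash: even-index sum = 158 mod 256 = 158; odd-index sum = 172 mod 256 = 172 → 9e ac.
Outer hash (recomputed tag): even-index sum = 388 mod 256 = 132; odd-index sum = 250 mod 256 = 250 → 84 fa.
Recomputed tag = 84fa; claimed = 84e7 → mismatch.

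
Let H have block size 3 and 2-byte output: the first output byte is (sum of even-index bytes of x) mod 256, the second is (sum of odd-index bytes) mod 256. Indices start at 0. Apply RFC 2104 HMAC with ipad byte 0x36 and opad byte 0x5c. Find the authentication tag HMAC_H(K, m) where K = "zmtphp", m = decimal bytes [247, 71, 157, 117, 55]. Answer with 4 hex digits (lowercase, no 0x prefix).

Key "zmtphp" = 7a 6d 74 70 68 70 is 6 bytes > B = 3, so hash it first: H(key) = 56 4d, then zero-pad to 3 bytes: K' = 56 4d 00.
K' ⊕ ipad = 60 7b 36.  K' ⊕ opad = 0a 11 5c.
Inner input = (K'⊕ipad) ∥ m = 60 7b 36 ∥ f7 47 9d 75 37.
Inner hash: even-index sum = 338 mod 256 = 82; odd-index sum = 582 mod 256 = 70 → 52 46.
Outer input = (K'⊕opad) ∥ inner = 0a 11 5c ∥ 52 46.
Outer hash (tag): even-index sum = 172 mod 256 = 172; odd-index sum = 99 mod 256 = 99 → ac 63.

ac63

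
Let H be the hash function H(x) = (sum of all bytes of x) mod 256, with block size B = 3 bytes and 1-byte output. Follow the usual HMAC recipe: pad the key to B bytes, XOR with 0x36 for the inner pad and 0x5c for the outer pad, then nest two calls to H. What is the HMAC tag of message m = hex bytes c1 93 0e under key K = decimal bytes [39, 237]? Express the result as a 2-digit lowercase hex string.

0c

Key decimal bytes [39, 237] = 27 ed is 2 bytes ≤ B = 3; zero-pad to 3 bytes: K' = 27 ed 00.
K' ⊕ ipad = 11 db 36.  K' ⊕ opad = 7b b1 5c.
Inner input = (K'⊕ipad) ∥ m = 11 db 36 ∥ c1 93 0e.
Inner hash: sum = 17+219+54+193+147+14 = 644; mod 256 = 132 → 84.
Outer input = (K'⊕opad) ∥ inner = 7b b1 5c ∥ 84.
Outer hash (tag): sum = 123+177+92+132 = 524; mod 256 = 12 → 0c.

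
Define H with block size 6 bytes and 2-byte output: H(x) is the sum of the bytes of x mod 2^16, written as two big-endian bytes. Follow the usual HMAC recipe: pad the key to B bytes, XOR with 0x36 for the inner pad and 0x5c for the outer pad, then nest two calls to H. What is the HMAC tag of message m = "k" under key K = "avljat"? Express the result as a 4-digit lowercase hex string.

0185

Key "avljat" = 61 76 6c 6a 61 74 is exactly B = 6 bytes: K' = 61 76 6c 6a 61 74.
K' ⊕ ipad = 57 40 5a 5c 57 42.  K' ⊕ opad = 3d 2a 30 36 3d 28.
Inner input = (K'⊕ipad) ∥ m = 57 40 5a 5c 57 42 ∥ 6b.
Inner hash: sum = 87+64+90+92+87+66+107 = 593 → 02 51.
Outer input = (K'⊕opad) ∥ inner = 3d 2a 30 36 3d 28 ∥ 02 51.
Outer hash (tag): sum = 61+42+48+54+61+40+2+81 = 389 → 01 85.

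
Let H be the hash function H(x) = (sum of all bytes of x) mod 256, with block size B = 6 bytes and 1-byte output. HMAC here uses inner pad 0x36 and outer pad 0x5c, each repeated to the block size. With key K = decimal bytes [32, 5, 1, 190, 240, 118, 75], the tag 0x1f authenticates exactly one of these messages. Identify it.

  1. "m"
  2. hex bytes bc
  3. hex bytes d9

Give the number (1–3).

Key decimal bytes [32, 5, 1, 190, 240, 118, 75] = 20 05 01 be f0 76 4b is 7 bytes > B = 6, so hash it first: H(key) = 95, then zero-pad to 6 bytes: K' = 95 00 00 00 00 00.
K' ⊕ ipad = a3 36 36 36 36 36; K' ⊕ opad = c9 5c 5c 5c 5c 5c.
m1: inner = H(a3 36 36 36 36 36 6d) = 1e; tag = H(c9 5c 5c 5c 5c 5c 1e) = b3
m2: inner = H(a3 36 36 36 36 36 bc) = 6d; tag = H(c9 5c 5c 5c 5c 5c 6d) = 02
m3: inner = H(a3 36 36 36 36 36 d9) = 8a; tag = H(c9 5c 5c 5c 5c 5c 8a) = 1f ← matches

3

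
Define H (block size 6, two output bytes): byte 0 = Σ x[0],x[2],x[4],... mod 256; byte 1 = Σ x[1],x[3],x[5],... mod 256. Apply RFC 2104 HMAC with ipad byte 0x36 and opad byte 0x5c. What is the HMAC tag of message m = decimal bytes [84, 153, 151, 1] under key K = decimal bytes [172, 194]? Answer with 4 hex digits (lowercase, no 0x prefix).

9950

Key decimal bytes [172, 194] = ac c2 is 2 bytes ≤ B = 6; zero-pad to 6 bytes: K' = ac c2 00 00 00 00.
K' ⊕ ipad = 9a f4 36 36 36 36.  K' ⊕ opad = f0 9e 5c 5c 5c 5c.
Inner input = (K'⊕ipad) ∥ m = 9a f4 36 36 36 36 ∥ 54 99 97 01.
Inner hash: even-index sum = 497 mod 256 = 241; odd-index sum = 506 mod 256 = 250 → f1 fa.
Outer input = (K'⊕opad) ∥ inner = f0 9e 5c 5c 5c 5c ∥ f1 fa.
Outer hash (tag): even-index sum = 665 mod 256 = 153; odd-index sum = 592 mod 256 = 80 → 99 50.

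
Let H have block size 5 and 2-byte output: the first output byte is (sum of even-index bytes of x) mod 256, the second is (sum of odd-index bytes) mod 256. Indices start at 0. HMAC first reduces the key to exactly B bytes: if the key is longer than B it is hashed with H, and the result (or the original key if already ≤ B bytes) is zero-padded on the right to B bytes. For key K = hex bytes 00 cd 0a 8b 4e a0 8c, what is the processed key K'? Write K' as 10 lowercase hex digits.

e4f8000000

|K| = 7 > B = 5, so first hash the key.
H(K): even-index sum = 228 mod 256 = 228; odd-index sum = 504 mod 256 = 248 → e4 f8.
Zero-pad H(K) = e4 f8 to 5 bytes: K' = e4 f8 00 00 00.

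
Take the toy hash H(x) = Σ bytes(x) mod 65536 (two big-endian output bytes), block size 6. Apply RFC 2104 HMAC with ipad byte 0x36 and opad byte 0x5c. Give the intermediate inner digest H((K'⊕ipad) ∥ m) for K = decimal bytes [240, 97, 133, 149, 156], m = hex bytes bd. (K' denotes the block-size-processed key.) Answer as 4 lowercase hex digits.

Key decimal bytes [240, 97, 133, 149, 156] = f0 61 85 95 9c is 5 bytes ≤ B = 6; zero-pad to 6 bytes: K' = f0 61 85 95 9c 00.
K' ⊕ ipad = c6 57 b3 a3 aa 36.
Inner input = c6 57 b3 a3 aa 36 ∥ bd.
Inner hash: sum = 198+87+179+163+170+54+189 = 1040 → 04 10.

0410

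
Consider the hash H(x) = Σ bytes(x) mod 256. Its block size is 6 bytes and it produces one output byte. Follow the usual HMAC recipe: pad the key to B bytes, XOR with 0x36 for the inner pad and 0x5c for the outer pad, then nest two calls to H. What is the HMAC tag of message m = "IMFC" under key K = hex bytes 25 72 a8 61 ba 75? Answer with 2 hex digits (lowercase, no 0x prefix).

21

Key hex bytes 25 72 a8 61 ba 75 is exactly B = 6 bytes: K' = 25 72 a8 61 ba 75.
K' ⊕ ipad = 13 44 9e 57 8c 43.  K' ⊕ opad = 79 2e f4 3d e6 29.
Inner input = (K'⊕ipad) ∥ m = 13 44 9e 57 8c 43 ∥ 49 4d 46 43.
Inner hash: sum = 19+68+158+87+140+67+73+77+70+67 = 826; mod 256 = 58 → 3a.
Outer input = (K'⊕opad) ∥ inner = 79 2e f4 3d e6 29 ∥ 3a.
Outer hash (tag): sum = 121+46+244+61+230+41+58 = 801; mod 256 = 33 → 21.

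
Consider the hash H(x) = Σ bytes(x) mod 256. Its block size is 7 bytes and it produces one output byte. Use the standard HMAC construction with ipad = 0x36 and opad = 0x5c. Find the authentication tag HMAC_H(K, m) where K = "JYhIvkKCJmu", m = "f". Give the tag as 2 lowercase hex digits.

5e

Key "JYhIvkKCJmu" = 4a 59 68 49 76 6b 4b 43 4a 6d 75 is 11 bytes > B = 7, so hash it first: H(key) = ef, then zero-pad to 7 bytes: K' = ef 00 00 00 00 00 00.
K' ⊕ ipad = d9 36 36 36 36 36 36.  K' ⊕ opad = b3 5c 5c 5c 5c 5c 5c.
Inner input = (K'⊕ipad) ∥ m = d9 36 36 36 36 36 36 ∥ 66.
Inner hash: sum = 217+54+54+54+54+54+54+102 = 643; mod 256 = 131 → 83.
Outer input = (K'⊕opad) ∥ inner = b3 5c 5c 5c 5c 5c 5c ∥ 83.
Outer hash (tag): sum = 179+92+92+92+92+92+92+131 = 862; mod 256 = 94 → 5e.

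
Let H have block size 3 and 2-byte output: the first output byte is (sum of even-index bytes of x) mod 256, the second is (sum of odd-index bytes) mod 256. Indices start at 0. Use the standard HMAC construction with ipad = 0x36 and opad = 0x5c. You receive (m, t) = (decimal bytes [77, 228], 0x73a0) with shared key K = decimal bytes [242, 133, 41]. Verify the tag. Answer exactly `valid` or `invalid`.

Key decimal bytes [242, 133, 41] = f2 85 29 is exactly B = 3 bytes: K' = f2 85 29.
K' ⊕ ipad = c4 b3 1f; K' ⊕ opad = ae d9 75.
Inner hash: even-index sum = 455 mod 256 = 199; odd-index sum = 256 mod 256 = 0 → c7 00.
Outer hash (recomputed tag): even-index sum = 291 mod 256 = 35; odd-index sum = 416 mod 256 = 160 → 23 a0.
Recomputed tag = 23a0; claimed = 73a0 → mismatch.

invalid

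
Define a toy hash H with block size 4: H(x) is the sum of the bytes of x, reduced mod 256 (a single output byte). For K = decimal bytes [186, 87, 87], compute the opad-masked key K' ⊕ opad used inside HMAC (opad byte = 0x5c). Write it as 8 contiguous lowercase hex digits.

e60b0b5c

Key decimal bytes [186, 87, 87] = ba 57 57 is 3 bytes ≤ B = 4; zero-pad to 4 bytes: K' = ba 57 57 00.
XOR each byte with 0x5c: ba⊕5c=e6, 57⊕5c=0b, 57⊕5c=0b, 00⊕5c=5c.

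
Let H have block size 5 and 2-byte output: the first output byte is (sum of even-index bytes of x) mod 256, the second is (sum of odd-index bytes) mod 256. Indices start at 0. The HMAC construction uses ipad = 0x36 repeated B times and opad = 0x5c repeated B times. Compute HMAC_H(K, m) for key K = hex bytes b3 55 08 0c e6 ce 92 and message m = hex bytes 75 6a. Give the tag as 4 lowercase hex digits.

Key hex bytes b3 55 08 0c e6 ce 92 is 7 bytes > B = 5, so hash it first: H(key) = 33 2f, then zero-pad to 5 bytes: K' = 33 2f 00 00 00.
K' ⊕ ipad = 05 19 36 36 36.  K' ⊕ opad = 6f 73 5c 5c 5c.
Inner input = (K'⊕ipad) ∥ m = 05 19 36 36 36 ∥ 75 6a.
Inner hash: even-index sum = 219 mod 256 = 219; odd-index sum = 196 mod 256 = 196 → db c4.
Outer input = (K'⊕opad) ∥ inner = 6f 73 5c 5c 5c ∥ db c4.
Outer hash (tag): even-index sum = 491 mod 256 = 235; odd-index sum = 426 mod 256 = 170 → eb aa.

ebaa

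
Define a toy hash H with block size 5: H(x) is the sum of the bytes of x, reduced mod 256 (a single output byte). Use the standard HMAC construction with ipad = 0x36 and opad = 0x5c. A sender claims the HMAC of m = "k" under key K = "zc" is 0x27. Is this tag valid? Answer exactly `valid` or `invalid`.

valid

Key "zc" = 7a 63 is 2 bytes ≤ B = 5; zero-pad to 5 bytes: K' = 7a 63 00 00 00.
K' ⊕ ipad = 4c 55 36 36 36; K' ⊕ opad = 26 3f 5c 5c 5c.
Inner hash: sum = 76+85+54+54+54+107 = 430; mod 256 = 174 → ae.
Outer hash (recomputed tag): sum = 38+63+92+92+92+174 = 551; mod 256 = 39 → 27.
Recomputed tag = 27; claimed = 27 → match.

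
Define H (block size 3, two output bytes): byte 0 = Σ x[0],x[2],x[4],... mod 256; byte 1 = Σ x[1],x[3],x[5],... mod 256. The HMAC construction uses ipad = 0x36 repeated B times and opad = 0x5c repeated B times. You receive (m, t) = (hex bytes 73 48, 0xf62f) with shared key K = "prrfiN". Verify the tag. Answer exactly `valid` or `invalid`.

invalid

Key "prrfiN" = 70 72 72 66 69 4e is 6 bytes > B = 3, so hash it first: H(key) = 4b 26, then zero-pad to 3 bytes: K' = 4b 26 00.
K' ⊕ ipad = 7d 10 36; K' ⊕ opad = 17 7a 5c.
Inner hash: even-index sum = 251 mod 256 = 251; odd-index sum = 131 mod 256 = 131 → fb 83.
Outer hash (recomputed tag): even-index sum = 246 mod 256 = 246; odd-index sum = 373 mod 256 = 117 → f6 75.
Recomputed tag = f675; claimed = f62f → mismatch.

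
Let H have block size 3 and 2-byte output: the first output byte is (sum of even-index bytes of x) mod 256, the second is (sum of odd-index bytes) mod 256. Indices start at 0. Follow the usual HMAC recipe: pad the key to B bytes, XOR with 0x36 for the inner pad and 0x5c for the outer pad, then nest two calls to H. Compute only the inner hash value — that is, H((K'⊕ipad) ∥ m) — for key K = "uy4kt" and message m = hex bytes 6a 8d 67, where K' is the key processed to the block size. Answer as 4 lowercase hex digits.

Key "uy4kt" = 75 79 34 6b 74 is 5 bytes > B = 3, so hash it first: H(key) = 1d e4, then zero-pad to 3 bytes: K' = 1d e4 00.
K' ⊕ ipad = 2b d2 36.
Inner input = 2b d2 36 ∥ 6a 8d 67.
Inner hash: even-index sum = 238 mod 256 = 238; odd-index sum = 419 mod 256 = 163 → ee a3.

eea3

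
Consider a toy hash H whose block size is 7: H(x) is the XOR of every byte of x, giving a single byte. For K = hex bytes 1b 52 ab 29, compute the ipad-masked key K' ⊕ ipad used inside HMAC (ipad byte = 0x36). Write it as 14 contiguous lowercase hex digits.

2d649d1f363636

Key hex bytes 1b 52 ab 29 is 4 bytes ≤ B = 7; zero-pad to 7 bytes: K' = 1b 52 ab 29 00 00 00.
XOR each byte with 0x36: 1b⊕36=2d, 52⊕36=64, ab⊕36=9d, 29⊕36=1f, 00⊕36=36, 00⊕36=36, 00⊕36=36.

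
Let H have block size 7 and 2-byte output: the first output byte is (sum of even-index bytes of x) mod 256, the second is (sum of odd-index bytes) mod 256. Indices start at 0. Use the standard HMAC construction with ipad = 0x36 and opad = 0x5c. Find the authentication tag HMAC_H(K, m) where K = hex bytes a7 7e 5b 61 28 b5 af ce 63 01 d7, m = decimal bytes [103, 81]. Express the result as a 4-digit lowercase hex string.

8b0f

Key hex bytes a7 7e 5b 61 28 b5 af ce 63 01 d7 is 11 bytes > B = 7, so hash it first: H(key) = 13 63, then zero-pad to 7 bytes: K' = 13 63 00 00 00 00 00.
K' ⊕ ipad = 25 55 36 36 36 36 36.  K' ⊕ opad = 4f 3f 5c 5c 5c 5c 5c.
Inner input = (K'⊕ipad) ∥ m = 25 55 36 36 36 36 36 ∥ 67 51.
Inner hash: even-index sum = 280 mod 256 = 24; odd-index sum = 296 mod 256 = 40 → 18 28.
Outer input = (K'⊕opad) ∥ inner = 4f 3f 5c 5c 5c 5c 5c ∥ 18 28.
Outer hash (tag): even-index sum = 395 mod 256 = 139; odd-index sum = 271 mod 256 = 15 → 8b 0f.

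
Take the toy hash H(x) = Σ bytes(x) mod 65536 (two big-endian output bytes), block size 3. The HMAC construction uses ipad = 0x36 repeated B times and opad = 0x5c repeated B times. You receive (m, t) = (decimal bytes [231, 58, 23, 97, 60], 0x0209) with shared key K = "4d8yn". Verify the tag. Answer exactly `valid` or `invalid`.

Key "4d8yn" = 34 64 38 79 6e is 5 bytes > B = 3, so hash it first: H(key) = 01 b7, then zero-pad to 3 bytes: K' = 01 b7 00.
K' ⊕ ipad = 37 81 36; K' ⊕ opad = 5d eb 5c.
Inner hash: sum = 55+129+54+231+58+23+97+60 = 707 → 02 c3.
Outer hash (recomputed tag): sum = 93+235+92+2+195 = 617 → 02 69.
Recomputed tag = 0269; claimed = 0209 → mismatch.

invalid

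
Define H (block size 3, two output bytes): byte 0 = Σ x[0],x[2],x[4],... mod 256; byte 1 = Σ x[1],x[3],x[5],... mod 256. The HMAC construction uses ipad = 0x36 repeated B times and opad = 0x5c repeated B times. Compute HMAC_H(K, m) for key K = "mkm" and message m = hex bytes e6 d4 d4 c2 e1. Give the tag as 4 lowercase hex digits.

5a83

Key "mkm" = 6d 6b 6d is exactly B = 3 bytes: K' = 6d 6b 6d.
K' ⊕ ipad = 5b 5d 5b.  K' ⊕ opad = 31 37 31.
Inner input = (K'⊕ipad) ∥ m = 5b 5d 5b ∥ e6 d4 d4 c2 e1.
Inner hash: even-index sum = 588 mod 256 = 76; odd-index sum = 760 mod 256 = 248 → 4c f8.
Outer input = (K'⊕opad) ∥ inner = 31 37 31 ∥ 4c f8.
Outer hash (tag): even-index sum = 346 mod 256 = 90; odd-index sum = 131 mod 256 = 131 → 5a 83.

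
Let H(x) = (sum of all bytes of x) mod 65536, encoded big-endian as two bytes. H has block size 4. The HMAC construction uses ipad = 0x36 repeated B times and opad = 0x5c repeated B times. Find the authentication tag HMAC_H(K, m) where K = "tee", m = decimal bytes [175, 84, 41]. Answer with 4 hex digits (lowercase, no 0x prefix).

0142

Key "tee" = 74 65 65 is 3 bytes ≤ B = 4; zero-pad to 4 bytes: K' = 74 65 65 00.
K' ⊕ ipad = 42 53 53 36.  K' ⊕ opad = 28 39 39 5c.
Inner input = (K'⊕ipad) ∥ m = 42 53 53 36 ∥ af 54 29.
Inner hash: sum = 66+83+83+54+175+84+41 = 586 → 02 4a.
Outer input = (K'⊕opad) ∥ inner = 28 39 39 5c ∥ 02 4a.
Outer hash (tag): sum = 40+57+57+92+2+74 = 322 → 01 42.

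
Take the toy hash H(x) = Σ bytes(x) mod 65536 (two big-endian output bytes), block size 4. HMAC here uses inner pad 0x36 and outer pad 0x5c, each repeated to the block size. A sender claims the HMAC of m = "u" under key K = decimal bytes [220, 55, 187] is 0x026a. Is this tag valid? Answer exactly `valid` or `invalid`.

Key decimal bytes [220, 55, 187] = dc 37 bb is 3 bytes ≤ B = 4; zero-pad to 4 bytes: K' = dc 37 bb 00.
K' ⊕ ipad = ea 01 8d 36; K' ⊕ opad = 80 6b e7 5c.
Inner hash: sum = 234+1+141+54+117 = 547 → 02 23.
Outer hash (recomputed tag): sum = 128+107+231+92+2+35 = 595 → 02 53.
Recomputed tag = 0253; claimed = 026a → mismatch.

invalid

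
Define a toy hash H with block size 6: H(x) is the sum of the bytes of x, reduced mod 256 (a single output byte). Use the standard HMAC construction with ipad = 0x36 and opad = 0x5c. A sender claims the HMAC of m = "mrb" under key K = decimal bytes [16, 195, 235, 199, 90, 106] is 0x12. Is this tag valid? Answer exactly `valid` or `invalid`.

invalid

Key decimal bytes [16, 195, 235, 199, 90, 106] = 10 c3 eb c7 5a 6a is exactly B = 6 bytes: K' = 10 c3 eb c7 5a 6a.
K' ⊕ ipad = 26 f5 dd f1 6c 5c; K' ⊕ opad = 4c 9f b7 9b 06 36.
Inner hash: sum = 38+245+221+241+108+92+109+114+98 = 1266; mod 256 = 242 → f2.
Outer hash (recomputed tag): sum = 76+159+183+155+6+54+242 = 875; mod 256 = 107 → 6b.
Recomputed tag = 6b; claimed = 12 → mismatch.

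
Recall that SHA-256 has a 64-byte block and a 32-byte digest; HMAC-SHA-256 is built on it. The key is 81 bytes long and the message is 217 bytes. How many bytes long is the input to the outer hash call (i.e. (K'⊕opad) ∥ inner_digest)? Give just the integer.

Key is 81 > 64 bytes, so it is hashed to 32 bytes then zero-padded to 64: |K'| = 64.
Outer input = (K'⊕opad) ∥ H(inner) → 64 + 32 = 96 bytes.

96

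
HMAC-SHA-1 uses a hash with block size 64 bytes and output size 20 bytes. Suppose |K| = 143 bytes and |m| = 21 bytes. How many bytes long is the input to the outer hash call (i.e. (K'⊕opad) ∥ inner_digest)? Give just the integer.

Key is 143 > 64 bytes, so it is hashed to 20 bytes then zero-padded to 64: |K'| = 64.
Outer input = (K'⊕opad) ∥ H(inner) → 64 + 20 = 84 bytes.

84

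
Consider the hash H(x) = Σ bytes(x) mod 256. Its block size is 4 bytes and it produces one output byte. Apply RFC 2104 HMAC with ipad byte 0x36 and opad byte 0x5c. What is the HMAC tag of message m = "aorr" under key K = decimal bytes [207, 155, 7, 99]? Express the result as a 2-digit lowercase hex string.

d4

Key decimal bytes [207, 155, 7, 99] = cf 9b 07 63 is exactly B = 4 bytes: K' = cf 9b 07 63.
K' ⊕ ipad = f9 ad 31 55.  K' ⊕ opad = 93 c7 5b 3f.
Inner input = (K'⊕ipad) ∥ m = f9 ad 31 55 ∥ 61 6f 72 72.
Inner hash: sum = 249+173+49+85+97+111+114+114 = 992; mod 256 = 224 → e0.
Outer input = (K'⊕opad) ∥ inner = 93 c7 5b 3f ∥ e0.
Outer hash (tag): sum = 147+199+91+63+224 = 724; mod 256 = 212 → d4.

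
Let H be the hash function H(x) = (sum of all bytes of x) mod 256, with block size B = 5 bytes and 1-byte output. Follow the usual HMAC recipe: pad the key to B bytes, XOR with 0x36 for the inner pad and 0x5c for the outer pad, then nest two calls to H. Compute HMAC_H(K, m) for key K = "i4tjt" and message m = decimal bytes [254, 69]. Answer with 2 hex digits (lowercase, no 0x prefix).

Key "i4tjt" = 69 34 74 6a 74 is exactly B = 5 bytes: K' = 69 34 74 6a 74.
K' ⊕ ipad = 5f 02 42 5c 42.  K' ⊕ opad = 35 68 28 36 28.
Inner input = (K'⊕ipad) ∥ m = 5f 02 42 5c 42 ∥ fe 45.
Inner hash: sum = 95+2+66+92+66+254+69 = 644; mod 256 = 132 → 84.
Outer input = (K'⊕opad) ∥ inner = 35 68 28 36 28 ∥ 84.
Outer hash (tag): sum = 53+104+40+54+40+132 = 423; mod 256 = 167 → a7.

a7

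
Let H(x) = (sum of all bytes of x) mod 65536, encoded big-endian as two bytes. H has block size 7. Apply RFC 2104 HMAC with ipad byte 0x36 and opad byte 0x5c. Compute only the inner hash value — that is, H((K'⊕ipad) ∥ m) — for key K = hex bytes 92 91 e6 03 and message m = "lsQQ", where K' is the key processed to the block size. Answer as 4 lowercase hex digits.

Key hex bytes 92 91 e6 03 is 4 bytes ≤ B = 7; zero-pad to 7 bytes: K' = 92 91 e6 03 00 00 00.
K' ⊕ ipad = a4 a7 d0 35 36 36 36.
Inner input = a4 a7 d0 35 36 36 36 ∥ 6c 73 51 51.
Inner hash: sum = 164+167+208+53+54+54+54+108+115+81+81 = 1139 → 04 73.

0473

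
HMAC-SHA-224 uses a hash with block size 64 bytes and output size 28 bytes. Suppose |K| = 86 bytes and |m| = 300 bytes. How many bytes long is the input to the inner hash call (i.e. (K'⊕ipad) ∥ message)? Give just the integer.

Key is 86 > 64 bytes, so it is hashed to 28 bytes then zero-padded to 64: |K'| = 64.
Inner input = (K'⊕ipad) ∥ m → 64 + 300 = 364 bytes.

364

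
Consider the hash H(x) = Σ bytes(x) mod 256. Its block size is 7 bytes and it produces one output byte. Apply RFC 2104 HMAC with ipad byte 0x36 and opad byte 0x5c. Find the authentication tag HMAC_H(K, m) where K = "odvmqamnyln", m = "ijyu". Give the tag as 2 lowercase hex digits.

97

Key "odvmqamnyln" = 6f 64 76 6d 71 61 6d 6e 79 6c 6e is 11 bytes > B = 7, so hash it first: H(key) = b6, then zero-pad to 7 bytes: K' = b6 00 00 00 00 00 00.
K' ⊕ ipad = 80 36 36 36 36 36 36.  K' ⊕ opad = ea 5c 5c 5c 5c 5c 5c.
Inner input = (K'⊕ipad) ∥ m = 80 36 36 36 36 36 36 ∥ 69 6a 79 75.
Inner hash: sum = 128+54+54+54+54+54+54+105+106+121+117 = 901; mod 256 = 133 → 85.
Outer input = (K'⊕opad) ∥ inner = ea 5c 5c 5c 5c 5c 5c ∥ 85.
Outer hash (tag): sum = 234+92+92+92+92+92+92+133 = 919; mod 256 = 151 → 97.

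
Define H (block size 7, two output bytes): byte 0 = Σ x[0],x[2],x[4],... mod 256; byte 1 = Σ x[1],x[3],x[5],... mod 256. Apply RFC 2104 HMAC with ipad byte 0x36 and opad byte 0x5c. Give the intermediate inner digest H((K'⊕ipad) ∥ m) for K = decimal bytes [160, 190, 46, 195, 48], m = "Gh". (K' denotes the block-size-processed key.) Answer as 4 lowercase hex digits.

Key decimal bytes [160, 190, 46, 195, 48] = a0 be 2e c3 30 is 5 bytes ≤ B = 7; zero-pad to 7 bytes: K' = a0 be 2e c3 30 00 00.
K' ⊕ ipad = 96 88 18 f5 06 36 36.
Inner input = 96 88 18 f5 06 36 36 ∥ 47 68.
Inner hash: even-index sum = 338 mod 256 = 82; odd-index sum = 506 mod 256 = 250 → 52 fa.

52fa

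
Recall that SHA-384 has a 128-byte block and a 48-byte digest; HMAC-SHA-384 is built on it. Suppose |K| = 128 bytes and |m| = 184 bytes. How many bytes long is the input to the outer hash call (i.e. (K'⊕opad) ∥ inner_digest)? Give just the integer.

Key is 128 ≤ 128 bytes, zero-padded: |K'| = 128.
Outer input = (K'⊕opad) ∥ H(inner) → 128 + 48 = 176 bytes.

176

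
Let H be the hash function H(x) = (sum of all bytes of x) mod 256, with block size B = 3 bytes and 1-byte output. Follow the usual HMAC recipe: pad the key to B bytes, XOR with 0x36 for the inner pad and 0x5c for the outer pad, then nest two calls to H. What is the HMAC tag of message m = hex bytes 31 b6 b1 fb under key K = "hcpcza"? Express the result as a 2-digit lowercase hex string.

2b

Key "hcpcza" = 68 63 70 63 7a 61 is 6 bytes > B = 3, so hash it first: H(key) = 79, then zero-pad to 3 bytes: K' = 79 00 00.
K' ⊕ ipad = 4f 36 36.  K' ⊕ opad = 25 5c 5c.
Inner input = (K'⊕ipad) ∥ m = 4f 36 36 ∥ 31 b6 b1 fb.
Inner hash: sum = 79+54+54+49+182+177+251 = 846; mod 256 = 78 → 4e.
Outer input = (K'⊕opad) ∥ inner = 25 5c 5c ∥ 4e.
Outer hash (tag): sum = 37+92+92+78 = 299; mod 256 = 43 → 2b.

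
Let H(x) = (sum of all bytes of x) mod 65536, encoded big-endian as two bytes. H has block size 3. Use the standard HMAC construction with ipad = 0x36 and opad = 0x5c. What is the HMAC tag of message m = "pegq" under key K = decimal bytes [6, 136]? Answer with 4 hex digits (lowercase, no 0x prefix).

025d

Key decimal bytes [6, 136] = 06 88 is 2 bytes ≤ B = 3; zero-pad to 3 bytes: K' = 06 88 00.
K' ⊕ ipad = 30 be 36.  K' ⊕ opad = 5a d4 5c.
Inner input = (K'⊕ipad) ∥ m = 30 be 36 ∥ 70 65 67 71.
Inner hash: sum = 48+190+54+112+101+103+113 = 721 → 02 d1.
Outer input = (K'⊕opad) ∥ inner = 5a d4 5c ∥ 02 d1.
Outer hash (tag): sum = 90+212+92+2+209 = 605 → 02 5d.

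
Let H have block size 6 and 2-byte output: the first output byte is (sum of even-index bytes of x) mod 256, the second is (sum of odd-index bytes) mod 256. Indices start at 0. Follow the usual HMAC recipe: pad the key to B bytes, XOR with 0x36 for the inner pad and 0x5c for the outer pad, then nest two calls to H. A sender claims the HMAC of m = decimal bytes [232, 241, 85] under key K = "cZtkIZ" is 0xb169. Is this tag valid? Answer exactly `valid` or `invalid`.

Key "cZtkIZ" = 63 5a 74 6b 49 5a is exactly B = 6 bytes: K' = 63 5a 74 6b 49 5a.
K' ⊕ ipad = 55 6c 42 5d 7f 6c; K' ⊕ opad = 3f 06 28 37 15 06.
Inner hash: even-index sum = 595 mod 256 = 83; odd-index sum = 550 mod 256 = 38 → 53 26.
Outer hash (recomputed tag): even-index sum = 207 mod 256 = 207; odd-index sum = 105 mod 256 = 105 → cf 69.
Recomputed tag = cf69; claimed = b169 → mismatch.

invalid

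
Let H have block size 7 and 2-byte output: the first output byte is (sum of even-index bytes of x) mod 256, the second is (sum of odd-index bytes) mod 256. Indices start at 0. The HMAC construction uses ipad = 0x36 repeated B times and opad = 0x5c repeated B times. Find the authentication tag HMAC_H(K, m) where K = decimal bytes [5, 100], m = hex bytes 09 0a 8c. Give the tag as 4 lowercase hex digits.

c0cf

Key decimal bytes [5, 100] = 05 64 is 2 bytes ≤ B = 7; zero-pad to 7 bytes: K' = 05 64 00 00 00 00 00.
K' ⊕ ipad = 33 52 36 36 36 36 36.  K' ⊕ opad = 59 38 5c 5c 5c 5c 5c.
Inner input = (K'⊕ipad) ∥ m = 33 52 36 36 36 36 36 ∥ 09 0a 8c.
Inner hash: even-index sum = 223 mod 256 = 223; odd-index sum = 339 mod 256 = 83 → df 53.
Outer input = (K'⊕opad) ∥ inner = 59 38 5c 5c 5c 5c 5c ∥ df 53.
Outer hash (tag): even-index sum = 448 mod 256 = 192; odd-index sum = 463 mod 256 = 207 → c0 cf.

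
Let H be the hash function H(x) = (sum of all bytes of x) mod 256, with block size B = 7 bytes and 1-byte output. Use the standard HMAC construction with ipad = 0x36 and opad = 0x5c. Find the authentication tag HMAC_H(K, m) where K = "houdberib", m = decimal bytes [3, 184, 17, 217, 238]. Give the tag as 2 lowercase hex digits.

Key "houdberib" = 68 6f 75 64 62 65 72 69 62 is 9 bytes > B = 7, so hash it first: H(key) = b4, then zero-pad to 7 bytes: K' = b4 00 00 00 00 00 00.
K' ⊕ ipad = 82 36 36 36 36 36 36.  K' ⊕ opad = e8 5c 5c 5c 5c 5c 5c.
Inner input = (K'⊕ipad) ∥ m = 82 36 36 36 36 36 36 ∥ 03 b8 11 d9 ee.
Inner hash: sum = 130+54+54+54+54+54+54+3+184+17+217+238 = 1113; mod 256 = 89 → 59.
Outer input = (K'⊕opad) ∥ inner = e8 5c 5c 5c 5c 5c 5c ∥ 59.
Outer hash (tag): sum = 232+92+92+92+92+92+92+89 = 873; mod 256 = 105 → 69.

69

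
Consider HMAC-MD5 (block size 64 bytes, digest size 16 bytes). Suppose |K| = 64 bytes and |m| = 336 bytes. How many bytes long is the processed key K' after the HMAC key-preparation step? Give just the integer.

Key is 64 ≤ 64 bytes, zero-padded: |K'| = 64.

64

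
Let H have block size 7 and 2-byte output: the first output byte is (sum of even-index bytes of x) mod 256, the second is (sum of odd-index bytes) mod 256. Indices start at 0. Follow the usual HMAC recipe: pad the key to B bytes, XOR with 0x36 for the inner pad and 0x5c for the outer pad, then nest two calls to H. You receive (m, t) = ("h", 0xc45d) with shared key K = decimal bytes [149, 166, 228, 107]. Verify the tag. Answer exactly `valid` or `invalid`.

invalid

Key decimal bytes [149, 166, 228, 107] = 95 a6 e4 6b is 4 bytes ≤ B = 7; zero-pad to 7 bytes: K' = 95 a6 e4 6b 00 00 00.
K' ⊕ ipad = a3 90 d2 5d 36 36 36; K' ⊕ opad = c9 fa b8 37 5c 5c 5c.
Inner hash: even-index sum = 481 mod 256 = 225; odd-index sum = 395 mod 256 = 139 → e1 8b.
Outer hash (recomputed tag): even-index sum = 708 mod 256 = 196; odd-index sum = 622 mod 256 = 110 → c4 6e.
Recomputed tag = c46e; claimed = c45d → mismatch.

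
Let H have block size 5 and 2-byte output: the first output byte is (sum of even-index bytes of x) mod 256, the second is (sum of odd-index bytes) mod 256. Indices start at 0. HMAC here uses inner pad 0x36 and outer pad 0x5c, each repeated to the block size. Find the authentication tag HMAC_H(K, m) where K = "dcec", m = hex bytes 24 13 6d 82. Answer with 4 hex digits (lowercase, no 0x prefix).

08ee

Key "dcec" = 64 63 65 63 is 4 bytes ≤ B = 5; zero-pad to 5 bytes: K' = 64 63 65 63 00.
K' ⊕ ipad = 52 55 53 55 36.  K' ⊕ opad = 38 3f 39 3f 5c.
Inner input = (K'⊕ipad) ∥ m = 52 55 53 55 36 ∥ 24 13 6d 82.
Inner hash: even-index sum = 368 mod 256 = 112; odd-index sum = 315 mod 256 = 59 → 70 3b.
Outer input = (K'⊕opad) ∥ inner = 38 3f 39 3f 5c ∥ 70 3b.
Outer hash (tag): even-index sum = 264 mod 256 = 8; odd-index sum = 238 mod 256 = 238 → 08 ee.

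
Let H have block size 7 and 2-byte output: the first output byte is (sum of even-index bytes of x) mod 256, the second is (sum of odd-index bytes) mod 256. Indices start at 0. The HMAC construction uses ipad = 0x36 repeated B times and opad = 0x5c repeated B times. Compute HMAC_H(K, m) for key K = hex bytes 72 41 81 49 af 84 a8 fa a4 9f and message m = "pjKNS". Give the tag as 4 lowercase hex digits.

d1e5

Key hex bytes 72 41 81 49 af 84 a8 fa a4 9f is 10 bytes > B = 7, so hash it first: H(key) = ee a7, then zero-pad to 7 bytes: K' = ee a7 00 00 00 00 00.
K' ⊕ ipad = d8 91 36 36 36 36 36.  K' ⊕ opad = b2 fb 5c 5c 5c 5c 5c.
Inner input = (K'⊕ipad) ∥ m = d8 91 36 36 36 36 36 ∥ 70 6a 4b 4e 53.
Inner hash: even-index sum = 562 mod 256 = 50; odd-index sum = 523 mod 256 = 11 → 32 0b.
Outer input = (K'⊕opad) ∥ inner = b2 fb 5c 5c 5c 5c 5c ∥ 32 0b.
Outer hash (tag): even-index sum = 465 mod 256 = 209; odd-index sum = 485 mod 256 = 229 → d1 e5.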